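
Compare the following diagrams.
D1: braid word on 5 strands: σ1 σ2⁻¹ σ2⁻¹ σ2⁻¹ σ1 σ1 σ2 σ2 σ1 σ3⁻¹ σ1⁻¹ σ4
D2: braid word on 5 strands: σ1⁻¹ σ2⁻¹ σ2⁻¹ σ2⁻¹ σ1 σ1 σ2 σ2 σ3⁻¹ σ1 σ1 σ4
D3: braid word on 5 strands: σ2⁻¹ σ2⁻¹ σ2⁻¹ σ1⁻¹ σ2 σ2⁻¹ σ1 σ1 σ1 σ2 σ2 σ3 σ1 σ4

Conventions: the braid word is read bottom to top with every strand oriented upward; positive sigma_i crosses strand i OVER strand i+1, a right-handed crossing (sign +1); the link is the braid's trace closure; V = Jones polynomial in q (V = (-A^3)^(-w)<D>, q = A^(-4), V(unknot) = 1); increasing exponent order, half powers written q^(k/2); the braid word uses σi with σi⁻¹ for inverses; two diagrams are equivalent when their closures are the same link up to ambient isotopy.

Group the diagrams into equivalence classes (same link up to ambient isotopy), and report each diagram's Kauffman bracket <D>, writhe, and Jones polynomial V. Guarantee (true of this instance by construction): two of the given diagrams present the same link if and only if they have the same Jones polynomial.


grouping into links: {D1, D2, D3}
V(D1) = -q^-1 + 2 - q + 2q^2 - q^3 + q^4 - q^5  (w +2, c 12, <D> = -A^-14 + A^-10 - A^-6 + 2A^-2 - A^2 + 2A^6 - A^10)
V(D2) = -q^-1 + 2 - q + 2q^2 - q^3 + q^4 - q^5  [12 crossings, <D> = -A^-14 + A^-10 - A^-6 + 2A^-2 - A^2 + 2A^6 - A^10, w = +2]
D3 (bracket -A^-8 + A^-4 - 1 + 2A^4 - A^8 + 2A^12 - A^16; 14 crossings at w = +4): V = -q^-1 + 2 - q + 2q^2 - q^3 + q^4 - q^5
why: all 3 diagrams share one V(q), hence one class


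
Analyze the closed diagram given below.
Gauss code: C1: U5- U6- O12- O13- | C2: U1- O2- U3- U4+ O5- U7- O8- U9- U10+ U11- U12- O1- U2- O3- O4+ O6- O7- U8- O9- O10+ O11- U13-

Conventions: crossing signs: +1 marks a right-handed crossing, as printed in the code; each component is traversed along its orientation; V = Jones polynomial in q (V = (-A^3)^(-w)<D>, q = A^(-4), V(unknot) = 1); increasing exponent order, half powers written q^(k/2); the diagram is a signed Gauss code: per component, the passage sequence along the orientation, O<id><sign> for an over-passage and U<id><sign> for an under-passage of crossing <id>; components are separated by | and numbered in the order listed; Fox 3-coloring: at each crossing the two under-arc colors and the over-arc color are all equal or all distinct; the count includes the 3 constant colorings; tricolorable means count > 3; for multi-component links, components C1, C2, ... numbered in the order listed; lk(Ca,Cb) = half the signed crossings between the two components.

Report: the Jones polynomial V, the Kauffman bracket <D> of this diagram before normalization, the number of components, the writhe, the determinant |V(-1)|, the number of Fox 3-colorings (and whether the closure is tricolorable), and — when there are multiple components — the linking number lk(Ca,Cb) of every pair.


V = q^(-21/2) - q^(-15/2) - q^(-11/2) - q^(-7/2)
<D> = A^-13 + A^-5 + A^3 - A^15 (w = -9)
2 components over 13 crossings, w = -9
lk(C1,C2): -2
3 Fox colorings among 3^13, |V(-1)| = 4: not tricolorable
why: summing lk over 1 pair gives -2


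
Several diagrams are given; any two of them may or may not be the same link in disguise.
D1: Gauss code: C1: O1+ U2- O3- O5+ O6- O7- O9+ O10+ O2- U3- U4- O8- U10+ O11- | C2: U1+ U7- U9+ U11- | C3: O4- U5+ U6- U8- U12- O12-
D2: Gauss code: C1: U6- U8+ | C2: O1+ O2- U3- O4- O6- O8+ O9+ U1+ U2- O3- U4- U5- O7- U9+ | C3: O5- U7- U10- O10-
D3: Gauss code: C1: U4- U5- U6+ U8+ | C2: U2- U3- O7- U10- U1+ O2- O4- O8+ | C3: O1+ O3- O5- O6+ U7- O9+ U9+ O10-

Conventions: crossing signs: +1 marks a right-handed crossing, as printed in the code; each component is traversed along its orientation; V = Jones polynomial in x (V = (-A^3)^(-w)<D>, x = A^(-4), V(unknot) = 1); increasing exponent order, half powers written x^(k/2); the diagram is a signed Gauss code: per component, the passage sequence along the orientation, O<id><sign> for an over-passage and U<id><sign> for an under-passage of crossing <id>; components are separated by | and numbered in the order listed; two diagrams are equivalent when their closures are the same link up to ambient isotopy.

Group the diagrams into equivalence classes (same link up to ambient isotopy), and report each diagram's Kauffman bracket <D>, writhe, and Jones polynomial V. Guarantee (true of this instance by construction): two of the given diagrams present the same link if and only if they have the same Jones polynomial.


equivalence classes: {D1, D2, D3}
D1 (bracket A^-12 + A^-8 + A^-4 + 1; 12 crossings at w = -4): V = x^-3 + x^-2 + x^-1 + 1
V(D2) = x^-3 + x^-2 + x^-1 + 1  [10 crossings, <D> = A^-12 + A^-8 + A^-4 + 1, w = -4]
D3 (bracket A^-6 + A^-2 + A^2 + A^6; 10 crossings at w = -2): V = x^-3 + x^-2 + x^-1 + 1
key observation: all 3 diagrams share one V(x), hence one class


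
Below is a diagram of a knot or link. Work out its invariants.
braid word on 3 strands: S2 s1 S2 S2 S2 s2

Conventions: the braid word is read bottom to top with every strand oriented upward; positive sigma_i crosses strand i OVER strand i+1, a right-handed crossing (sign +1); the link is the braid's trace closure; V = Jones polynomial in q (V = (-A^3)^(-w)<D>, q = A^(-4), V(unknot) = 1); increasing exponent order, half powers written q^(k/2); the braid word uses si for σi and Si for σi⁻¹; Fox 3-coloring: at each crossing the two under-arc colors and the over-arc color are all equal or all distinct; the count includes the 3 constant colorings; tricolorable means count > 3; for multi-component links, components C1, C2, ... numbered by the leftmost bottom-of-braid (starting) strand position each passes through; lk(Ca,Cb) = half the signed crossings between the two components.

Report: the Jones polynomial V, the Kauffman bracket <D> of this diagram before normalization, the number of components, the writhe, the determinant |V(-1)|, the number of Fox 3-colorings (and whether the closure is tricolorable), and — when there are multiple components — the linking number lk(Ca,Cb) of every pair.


V = -q^-4 + q^-3 + q^-1
<D> = A^-2 + A^6 - A^10 (w = -2)
1 component over 6 crossings, w = -2
9 Fox colorings among 3^6, |V(-1)| = 3: tricolorable
why: V spans 3 powers of q: at least 3 crossings in any diagram


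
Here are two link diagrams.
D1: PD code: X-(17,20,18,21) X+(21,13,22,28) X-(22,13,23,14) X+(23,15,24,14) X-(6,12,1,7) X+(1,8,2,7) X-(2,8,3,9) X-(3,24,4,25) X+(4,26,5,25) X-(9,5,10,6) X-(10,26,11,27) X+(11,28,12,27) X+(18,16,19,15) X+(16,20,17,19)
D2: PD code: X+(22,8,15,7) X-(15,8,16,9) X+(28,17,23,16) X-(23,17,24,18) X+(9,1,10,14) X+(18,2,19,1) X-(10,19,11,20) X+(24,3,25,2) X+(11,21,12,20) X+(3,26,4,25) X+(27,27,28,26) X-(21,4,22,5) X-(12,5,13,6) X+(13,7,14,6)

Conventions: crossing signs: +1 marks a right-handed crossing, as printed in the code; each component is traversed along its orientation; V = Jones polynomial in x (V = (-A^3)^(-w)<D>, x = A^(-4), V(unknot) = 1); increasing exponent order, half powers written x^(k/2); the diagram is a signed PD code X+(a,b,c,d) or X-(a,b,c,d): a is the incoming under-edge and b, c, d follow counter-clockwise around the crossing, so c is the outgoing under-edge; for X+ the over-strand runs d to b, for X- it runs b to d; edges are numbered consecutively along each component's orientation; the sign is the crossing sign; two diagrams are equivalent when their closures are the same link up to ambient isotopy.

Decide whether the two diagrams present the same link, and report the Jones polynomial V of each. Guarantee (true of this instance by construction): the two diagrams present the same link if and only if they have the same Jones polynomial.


equivalent: no
D1 (bracket 1 + A^4 + A^8 + A^12; 14 crossings at w = 0): V = x^-3 + x^-2 + x^-1 + 1
V(D2) = 1 + x + x^2 + x^3  [14 crossings, <D> = 1 + A^4 + A^8 + A^12, w = +4]
observation: comparing 2 Jones polynomials yields 2 groups


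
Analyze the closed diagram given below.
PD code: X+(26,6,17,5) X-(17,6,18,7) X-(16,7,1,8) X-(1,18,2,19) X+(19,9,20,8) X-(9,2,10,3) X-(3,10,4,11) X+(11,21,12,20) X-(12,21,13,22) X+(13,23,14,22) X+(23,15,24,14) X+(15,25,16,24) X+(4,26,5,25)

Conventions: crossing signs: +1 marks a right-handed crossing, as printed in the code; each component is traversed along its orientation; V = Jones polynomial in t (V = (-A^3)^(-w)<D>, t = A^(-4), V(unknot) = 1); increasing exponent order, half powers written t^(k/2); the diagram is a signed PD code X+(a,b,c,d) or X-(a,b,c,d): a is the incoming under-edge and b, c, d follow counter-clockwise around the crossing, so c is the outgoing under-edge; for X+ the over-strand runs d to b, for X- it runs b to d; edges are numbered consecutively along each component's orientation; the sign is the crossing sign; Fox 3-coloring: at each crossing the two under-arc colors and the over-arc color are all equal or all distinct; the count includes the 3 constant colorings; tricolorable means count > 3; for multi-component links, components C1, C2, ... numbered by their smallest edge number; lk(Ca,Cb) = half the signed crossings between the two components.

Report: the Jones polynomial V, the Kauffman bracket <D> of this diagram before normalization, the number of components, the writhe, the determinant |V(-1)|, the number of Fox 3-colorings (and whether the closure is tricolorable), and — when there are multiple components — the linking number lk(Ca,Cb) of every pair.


V(t) = t^(-5/2) - 2t^(-3/2) + 3t^(-1/2) - 4t^(1/2) + 3t^(3/2) - 4t^(5/2) + 2t^(7/2) - t^(9/2)
bracket: A^-15 - 2A^-11 + 4A^-7 - 3A^-3 + 4A - 3A^5 + 2A^9 - A^13, w = +1
2 components, writhe +1, over 13 crossings
lk(C1,C2) = +2
det 20, colorings 3 of 3^13 — not tricolorable
observation: the 1 component pair carries total linking +2


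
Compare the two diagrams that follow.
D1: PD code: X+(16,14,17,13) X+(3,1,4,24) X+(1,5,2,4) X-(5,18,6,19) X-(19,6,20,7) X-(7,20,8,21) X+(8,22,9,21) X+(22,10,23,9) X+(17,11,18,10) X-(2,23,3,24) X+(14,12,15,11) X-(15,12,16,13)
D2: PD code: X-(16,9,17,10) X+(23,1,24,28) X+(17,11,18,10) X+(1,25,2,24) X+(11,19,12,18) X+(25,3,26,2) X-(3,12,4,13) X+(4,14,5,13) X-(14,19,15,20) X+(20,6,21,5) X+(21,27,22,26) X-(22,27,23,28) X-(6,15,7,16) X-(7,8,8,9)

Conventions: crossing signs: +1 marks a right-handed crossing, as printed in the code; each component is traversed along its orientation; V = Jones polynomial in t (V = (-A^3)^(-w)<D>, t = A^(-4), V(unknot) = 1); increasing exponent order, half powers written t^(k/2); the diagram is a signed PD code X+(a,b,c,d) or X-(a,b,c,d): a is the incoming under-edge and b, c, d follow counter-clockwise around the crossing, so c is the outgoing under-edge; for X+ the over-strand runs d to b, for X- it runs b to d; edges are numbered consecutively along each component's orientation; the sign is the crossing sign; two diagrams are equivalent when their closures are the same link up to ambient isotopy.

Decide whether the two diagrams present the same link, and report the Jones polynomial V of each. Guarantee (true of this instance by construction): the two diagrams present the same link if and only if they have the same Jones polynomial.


equivalent: no
D1 (bracket A^6; 12 crossings at w = +2): V = 1
V(D2) = t + t^3 - t^4  [14 crossings, <D> = -A^-10 + A^-6 + A^2, w = +2]
observation: 2 values of V(t) split the 2 diagrams


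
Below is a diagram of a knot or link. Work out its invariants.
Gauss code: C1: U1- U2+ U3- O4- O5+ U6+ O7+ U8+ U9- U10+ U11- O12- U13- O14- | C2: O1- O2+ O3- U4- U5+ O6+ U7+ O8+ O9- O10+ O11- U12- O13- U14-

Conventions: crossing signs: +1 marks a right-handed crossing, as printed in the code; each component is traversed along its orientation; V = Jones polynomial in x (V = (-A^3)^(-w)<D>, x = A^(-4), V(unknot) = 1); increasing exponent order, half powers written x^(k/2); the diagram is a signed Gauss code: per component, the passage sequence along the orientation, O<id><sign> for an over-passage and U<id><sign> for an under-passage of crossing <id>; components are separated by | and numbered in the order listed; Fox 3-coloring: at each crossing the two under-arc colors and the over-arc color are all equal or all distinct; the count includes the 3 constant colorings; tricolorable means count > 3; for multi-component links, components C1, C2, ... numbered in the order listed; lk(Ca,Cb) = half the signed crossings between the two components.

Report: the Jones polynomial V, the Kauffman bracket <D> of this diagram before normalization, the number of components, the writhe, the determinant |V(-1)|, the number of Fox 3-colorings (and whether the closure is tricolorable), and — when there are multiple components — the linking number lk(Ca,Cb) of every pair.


Jones polynomial: V(x) = -x^(-5/2) - x^(-1/2)
<D> = -A^-4 - A^4; writhe -2
components 2, writhe -2 (14 crossings)
linking number lk(C1,C2) = -1
3-colorings: 3 of 3^14, det 2 — not tricolorable
note: w = -2 shifts under R1 moves; the (-A^3)^(2) factor cancels that in V


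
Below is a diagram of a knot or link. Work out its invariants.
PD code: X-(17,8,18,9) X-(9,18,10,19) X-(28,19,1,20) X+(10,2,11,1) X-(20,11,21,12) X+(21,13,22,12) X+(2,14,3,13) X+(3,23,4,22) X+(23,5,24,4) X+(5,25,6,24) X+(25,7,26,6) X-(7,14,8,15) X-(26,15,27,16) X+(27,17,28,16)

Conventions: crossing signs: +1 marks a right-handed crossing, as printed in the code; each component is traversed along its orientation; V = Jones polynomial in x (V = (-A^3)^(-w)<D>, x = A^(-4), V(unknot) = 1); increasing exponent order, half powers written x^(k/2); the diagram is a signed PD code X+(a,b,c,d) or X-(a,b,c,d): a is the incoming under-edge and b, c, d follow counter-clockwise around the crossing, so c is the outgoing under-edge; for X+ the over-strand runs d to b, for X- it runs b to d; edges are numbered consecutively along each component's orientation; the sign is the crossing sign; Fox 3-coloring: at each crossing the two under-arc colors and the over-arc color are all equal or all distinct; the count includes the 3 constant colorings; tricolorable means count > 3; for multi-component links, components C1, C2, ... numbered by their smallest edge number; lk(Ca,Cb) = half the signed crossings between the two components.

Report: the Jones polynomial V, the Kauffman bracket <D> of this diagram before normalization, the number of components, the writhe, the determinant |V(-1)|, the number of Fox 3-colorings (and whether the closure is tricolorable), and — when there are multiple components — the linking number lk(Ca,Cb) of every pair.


Jones polynomial: V(x) = -x^-2 + 2x^-1 - 3 + 5x - 4x^2 + 5x^3 - 4x^4 + 2x^5 - x^6
<D> = -A^-18 + 2A^-14 - 4A^-10 + 5A^-6 - 4A^-2 + 5A^2 - 3A^6 + 2A^10 - A^14; writhe +2
components 1, writhe +2 (14 crossings)
3-colorings: 9 of 3^14, det 27 — tricolorable
note: w = +2 (over 14 crossings) is diagram-only; (-A^3)^(-2) removes it from V


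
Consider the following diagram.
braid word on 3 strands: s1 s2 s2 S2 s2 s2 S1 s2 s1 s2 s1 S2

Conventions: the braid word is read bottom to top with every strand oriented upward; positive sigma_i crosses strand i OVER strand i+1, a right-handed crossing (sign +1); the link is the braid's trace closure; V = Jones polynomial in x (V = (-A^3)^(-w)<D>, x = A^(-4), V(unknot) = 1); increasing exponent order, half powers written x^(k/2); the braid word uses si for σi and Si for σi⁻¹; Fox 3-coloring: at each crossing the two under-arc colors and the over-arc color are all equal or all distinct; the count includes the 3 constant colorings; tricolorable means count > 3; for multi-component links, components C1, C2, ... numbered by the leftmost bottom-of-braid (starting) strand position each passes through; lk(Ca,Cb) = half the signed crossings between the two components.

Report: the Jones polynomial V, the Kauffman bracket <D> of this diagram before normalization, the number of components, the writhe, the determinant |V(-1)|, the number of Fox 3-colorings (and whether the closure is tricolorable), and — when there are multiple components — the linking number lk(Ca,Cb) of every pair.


V = x^2 - x^3 + 3x^4 - 3x^5 + 3x^6 - 3x^7 + 2x^8 - x^9
<D> = -A^-18 + 2A^-14 - 3A^-10 + 3A^-6 - 3A^-2 + 3A^2 - A^6 + A^10 (w = +6)
1 component over 12 crossings, w = +6
3 Fox colorings among 3^12, |V(-1)| = 17: not tricolorable
why: free reduction leaves σ1 σ2 σ2 σ2 σ1⁻¹ σ2 σ1 σ2 σ1 σ2⁻¹ of the original 12 letters


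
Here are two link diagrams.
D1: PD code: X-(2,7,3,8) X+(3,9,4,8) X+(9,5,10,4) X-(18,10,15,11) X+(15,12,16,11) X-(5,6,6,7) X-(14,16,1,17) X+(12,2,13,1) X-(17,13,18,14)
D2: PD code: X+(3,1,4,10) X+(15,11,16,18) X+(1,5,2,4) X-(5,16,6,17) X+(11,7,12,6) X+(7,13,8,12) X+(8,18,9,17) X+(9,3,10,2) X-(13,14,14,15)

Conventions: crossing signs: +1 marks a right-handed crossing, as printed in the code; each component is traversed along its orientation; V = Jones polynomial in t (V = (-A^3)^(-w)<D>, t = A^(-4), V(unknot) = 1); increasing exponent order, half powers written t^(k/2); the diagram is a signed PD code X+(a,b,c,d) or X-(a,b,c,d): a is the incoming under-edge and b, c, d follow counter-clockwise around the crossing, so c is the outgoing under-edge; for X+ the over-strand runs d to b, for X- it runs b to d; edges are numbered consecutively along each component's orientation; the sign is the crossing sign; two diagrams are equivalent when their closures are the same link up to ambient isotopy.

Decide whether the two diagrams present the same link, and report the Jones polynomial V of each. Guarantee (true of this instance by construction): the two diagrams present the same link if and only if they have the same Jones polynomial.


same link: no
V(D1) = -t^(-5/2) - t^(-1/2)  [9 crossings, <D> = A^-1 + A^7, w = -1]
V(D2) = -t^(3/2) - 2t^(7/2) + t^(9/2) - t^(11/2) + t^(13/2)  (w +5, c 9, <D> = -A^-11 + A^-7 - A^-3 + 2A + A^9)
note: V(t) takes 2 values over 2 diagrams, fixing the grouping


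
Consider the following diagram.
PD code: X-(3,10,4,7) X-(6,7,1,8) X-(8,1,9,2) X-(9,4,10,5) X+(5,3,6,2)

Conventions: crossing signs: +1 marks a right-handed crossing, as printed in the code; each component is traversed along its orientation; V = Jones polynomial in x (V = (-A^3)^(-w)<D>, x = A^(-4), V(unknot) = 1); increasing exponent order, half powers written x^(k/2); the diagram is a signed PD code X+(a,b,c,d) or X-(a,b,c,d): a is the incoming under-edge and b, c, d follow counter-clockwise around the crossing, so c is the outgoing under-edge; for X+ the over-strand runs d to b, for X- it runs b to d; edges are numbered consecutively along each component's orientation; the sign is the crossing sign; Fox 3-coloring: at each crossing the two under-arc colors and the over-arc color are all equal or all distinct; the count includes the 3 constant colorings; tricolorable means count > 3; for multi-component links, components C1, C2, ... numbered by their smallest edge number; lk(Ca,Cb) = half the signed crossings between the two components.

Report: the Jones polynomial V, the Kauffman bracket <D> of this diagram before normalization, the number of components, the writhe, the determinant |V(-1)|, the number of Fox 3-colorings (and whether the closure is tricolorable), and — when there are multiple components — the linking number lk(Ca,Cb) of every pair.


V = -x^(-9/2) - x^(-5/2) + x^(-3/2) - x^(-1/2)
<D> = A^-7 - A^-3 + A + A^9 (w = -3)
2 components over 5 crossings, w = -3
lk(C1,C2): -2
3 Fox colorings among 3^5, |V(-1)| = 4: not tricolorable
why: det 4 = |V(-1)|; not divisible by 3, so not tricolorable


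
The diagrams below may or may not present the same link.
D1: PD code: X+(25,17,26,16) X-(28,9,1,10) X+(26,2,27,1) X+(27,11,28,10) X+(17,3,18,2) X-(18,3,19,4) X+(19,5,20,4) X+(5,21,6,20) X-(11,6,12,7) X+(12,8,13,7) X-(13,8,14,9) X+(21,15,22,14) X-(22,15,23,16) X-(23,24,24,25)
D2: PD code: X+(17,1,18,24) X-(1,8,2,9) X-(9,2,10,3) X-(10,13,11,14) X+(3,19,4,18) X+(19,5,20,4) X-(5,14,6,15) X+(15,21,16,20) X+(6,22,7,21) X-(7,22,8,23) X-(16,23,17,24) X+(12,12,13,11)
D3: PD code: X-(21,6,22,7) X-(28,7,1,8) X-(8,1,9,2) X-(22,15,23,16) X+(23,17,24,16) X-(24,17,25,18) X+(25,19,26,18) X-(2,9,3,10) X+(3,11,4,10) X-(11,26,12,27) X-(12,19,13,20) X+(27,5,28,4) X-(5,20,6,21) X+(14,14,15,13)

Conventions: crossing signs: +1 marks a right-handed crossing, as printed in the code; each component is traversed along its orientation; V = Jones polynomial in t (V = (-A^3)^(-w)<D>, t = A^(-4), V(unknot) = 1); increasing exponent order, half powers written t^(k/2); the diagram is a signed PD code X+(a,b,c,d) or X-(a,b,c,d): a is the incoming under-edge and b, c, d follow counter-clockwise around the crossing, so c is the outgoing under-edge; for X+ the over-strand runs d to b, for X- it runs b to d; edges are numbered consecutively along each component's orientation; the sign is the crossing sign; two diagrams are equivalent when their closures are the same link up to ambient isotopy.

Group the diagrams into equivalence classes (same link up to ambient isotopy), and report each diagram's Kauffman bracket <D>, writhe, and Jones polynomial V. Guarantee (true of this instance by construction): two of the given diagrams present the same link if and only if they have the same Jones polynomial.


equivalence classes: {D1} | {D2} | {D3}
D1 (bracket -A^-10 + A^-6 + A^2; 14 crossings at w = +2): V = t + t^3 - t^4
D2 (bracket -A^-12 + 2A^-8 - 2A^-4 + 3 - 2A^4 + 2A^8 - A^12; 12 crossings at w = 0): V = -t^-3 + 2t^-2 - 2t^-1 + 3 - 2t + 2t^2 - t^3
D3 (bracket A^-8 - A^-4 + 2 - A^4 + A^8 - A^12; 14 crossings at w = -4): V = -t^-6 + t^-5 - t^-4 + 2t^-3 - t^-2 + t^-1
key observation: 3 values of V(t) split the 3 diagrams


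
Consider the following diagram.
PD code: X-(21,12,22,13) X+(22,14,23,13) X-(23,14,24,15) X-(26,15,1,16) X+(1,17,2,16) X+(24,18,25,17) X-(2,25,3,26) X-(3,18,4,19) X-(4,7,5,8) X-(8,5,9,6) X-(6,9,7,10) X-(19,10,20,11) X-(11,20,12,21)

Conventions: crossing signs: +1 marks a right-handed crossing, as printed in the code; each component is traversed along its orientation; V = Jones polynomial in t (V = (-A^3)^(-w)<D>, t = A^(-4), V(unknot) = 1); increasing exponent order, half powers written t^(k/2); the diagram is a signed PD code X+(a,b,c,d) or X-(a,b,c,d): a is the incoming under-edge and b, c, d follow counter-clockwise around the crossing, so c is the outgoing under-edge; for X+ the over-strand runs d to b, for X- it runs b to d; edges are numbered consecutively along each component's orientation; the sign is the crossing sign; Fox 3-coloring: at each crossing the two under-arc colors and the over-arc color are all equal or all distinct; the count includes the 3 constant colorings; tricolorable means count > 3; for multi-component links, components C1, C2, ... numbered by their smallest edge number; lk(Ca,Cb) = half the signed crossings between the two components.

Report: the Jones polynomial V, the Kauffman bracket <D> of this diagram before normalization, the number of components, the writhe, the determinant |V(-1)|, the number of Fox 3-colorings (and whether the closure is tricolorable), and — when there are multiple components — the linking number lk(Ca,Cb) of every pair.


V = t^-8 - 2t^-7 + t^-6 - 2t^-5 + 2t^-4 + t^-2
<D> = -A^-13 - 2A^-5 + 2A^-1 - A^3 + 2A^7 - A^11 (w = -7)
1 component over 13 crossings, w = -7
27 Fox colorings among 3^13, |V(-1)| = 9: tricolorable
why: the span of V is 6, forcing >= 6 crossings in any diagram


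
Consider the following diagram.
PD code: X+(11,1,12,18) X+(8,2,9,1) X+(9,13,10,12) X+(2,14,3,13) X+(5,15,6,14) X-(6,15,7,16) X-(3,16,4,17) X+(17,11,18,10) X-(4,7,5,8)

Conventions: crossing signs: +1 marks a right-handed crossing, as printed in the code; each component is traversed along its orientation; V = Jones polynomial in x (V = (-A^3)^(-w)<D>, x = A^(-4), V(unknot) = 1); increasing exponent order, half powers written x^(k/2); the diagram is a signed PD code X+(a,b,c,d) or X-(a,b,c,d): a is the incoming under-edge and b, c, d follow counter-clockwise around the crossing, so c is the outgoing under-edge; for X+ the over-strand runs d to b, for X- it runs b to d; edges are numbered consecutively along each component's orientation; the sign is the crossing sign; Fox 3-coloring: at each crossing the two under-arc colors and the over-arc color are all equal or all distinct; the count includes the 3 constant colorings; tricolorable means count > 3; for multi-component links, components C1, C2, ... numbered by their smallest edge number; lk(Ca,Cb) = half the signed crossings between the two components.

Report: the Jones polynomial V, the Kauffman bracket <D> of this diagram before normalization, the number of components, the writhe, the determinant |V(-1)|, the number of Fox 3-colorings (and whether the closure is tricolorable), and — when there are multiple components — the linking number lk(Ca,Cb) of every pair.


V(x) = x + x^3 - x^4
bracket: A^-7 - A^-3 - A^5, w = +3
1 component, writhe +3, over 9 crossings
det 3, colorings 9 of 3^9 — tricolorable
observation: V spans 3 powers of x: at least 3 crossings in any diagram


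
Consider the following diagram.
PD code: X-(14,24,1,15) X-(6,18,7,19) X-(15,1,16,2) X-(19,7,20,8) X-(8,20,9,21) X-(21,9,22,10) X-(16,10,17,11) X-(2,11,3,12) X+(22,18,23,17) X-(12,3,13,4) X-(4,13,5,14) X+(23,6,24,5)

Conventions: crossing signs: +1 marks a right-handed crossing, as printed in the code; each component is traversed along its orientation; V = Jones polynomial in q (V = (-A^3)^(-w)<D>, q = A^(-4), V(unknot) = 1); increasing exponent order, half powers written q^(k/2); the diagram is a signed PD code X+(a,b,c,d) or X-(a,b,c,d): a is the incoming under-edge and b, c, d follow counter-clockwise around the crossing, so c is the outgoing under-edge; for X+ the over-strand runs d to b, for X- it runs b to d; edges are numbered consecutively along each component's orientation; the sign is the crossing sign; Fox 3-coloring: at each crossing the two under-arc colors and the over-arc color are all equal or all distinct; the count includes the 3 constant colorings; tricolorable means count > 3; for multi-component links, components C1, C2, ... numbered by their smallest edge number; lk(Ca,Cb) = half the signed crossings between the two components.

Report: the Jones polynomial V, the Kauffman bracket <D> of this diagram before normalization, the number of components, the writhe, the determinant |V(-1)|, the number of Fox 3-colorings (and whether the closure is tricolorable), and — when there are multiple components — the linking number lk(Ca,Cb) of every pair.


Jones polynomial: V(q) = -q^(-11/2) - q^(-7/2)
<D> = -A^-10 - A^-2; writhe -8
components 2, writhe -8 (12 crossings)
linking number lk(C1,C2) = -3
3-colorings: 3 of 3^12, det 2 — not tricolorable
note: the 1 component pair carries total linking -3


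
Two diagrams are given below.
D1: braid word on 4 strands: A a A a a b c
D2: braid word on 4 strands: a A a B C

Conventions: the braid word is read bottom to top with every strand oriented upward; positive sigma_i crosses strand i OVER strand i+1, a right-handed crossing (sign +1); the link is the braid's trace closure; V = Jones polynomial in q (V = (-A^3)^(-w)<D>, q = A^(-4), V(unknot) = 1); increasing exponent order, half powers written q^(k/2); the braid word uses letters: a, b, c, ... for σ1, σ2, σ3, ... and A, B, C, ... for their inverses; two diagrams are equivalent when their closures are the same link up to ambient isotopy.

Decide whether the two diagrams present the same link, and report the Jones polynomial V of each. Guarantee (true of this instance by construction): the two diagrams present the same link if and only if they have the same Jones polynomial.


equivalent: yes
D1 (bracket -A^9; 7 crossings at w = +3): V = 1
D2 (bracket -A^-3; 5 crossings at w = -1): V = 1
key observation: one V(q) for all 2 diagrams — one class (guaranteed)


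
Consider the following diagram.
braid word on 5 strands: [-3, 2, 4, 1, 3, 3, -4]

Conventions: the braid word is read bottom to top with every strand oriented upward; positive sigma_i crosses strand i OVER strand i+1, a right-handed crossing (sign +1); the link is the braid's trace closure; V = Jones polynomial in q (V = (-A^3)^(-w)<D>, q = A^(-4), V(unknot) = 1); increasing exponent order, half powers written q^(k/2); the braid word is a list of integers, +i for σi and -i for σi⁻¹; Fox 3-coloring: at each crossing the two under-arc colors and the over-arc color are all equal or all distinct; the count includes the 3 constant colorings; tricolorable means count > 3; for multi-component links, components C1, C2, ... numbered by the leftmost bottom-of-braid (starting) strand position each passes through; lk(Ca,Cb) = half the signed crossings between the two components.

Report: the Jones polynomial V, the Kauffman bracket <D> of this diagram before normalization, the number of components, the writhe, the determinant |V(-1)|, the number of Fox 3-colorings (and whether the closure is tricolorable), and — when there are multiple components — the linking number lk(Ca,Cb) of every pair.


Jones polynomial: V(q) = -q^(1/2) - q^(5/2)
<D> = A^-1 + A^7; writhe +3
components 2, writhe +3 (7 crossings)
linking number lk(C1,C2) = +1
3-colorings: 3 of 3^7, det 2 — not tricolorable
note: the span of V is 2, within the link bound 7 + 2 - 1


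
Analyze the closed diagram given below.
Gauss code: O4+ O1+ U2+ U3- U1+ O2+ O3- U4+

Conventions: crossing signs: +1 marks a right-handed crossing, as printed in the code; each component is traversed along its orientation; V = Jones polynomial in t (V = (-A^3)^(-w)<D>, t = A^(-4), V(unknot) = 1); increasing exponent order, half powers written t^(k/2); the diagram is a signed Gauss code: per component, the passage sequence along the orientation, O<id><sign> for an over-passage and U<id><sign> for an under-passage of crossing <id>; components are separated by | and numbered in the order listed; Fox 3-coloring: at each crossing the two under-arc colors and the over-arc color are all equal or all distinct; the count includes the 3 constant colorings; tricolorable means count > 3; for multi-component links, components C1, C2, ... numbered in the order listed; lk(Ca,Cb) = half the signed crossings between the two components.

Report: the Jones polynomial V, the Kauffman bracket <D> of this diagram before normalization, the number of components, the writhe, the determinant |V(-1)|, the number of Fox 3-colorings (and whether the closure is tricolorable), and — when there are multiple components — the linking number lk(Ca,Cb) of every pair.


V = 1
<D> = A^6 (w = +2)
1 component over 4 crossings, w = +2
3 Fox colorings among 3^4, |V(-1)| = 1: not tricolorable
why: w = +2 shifts under R1 moves; the (-A^3)^(-2) factor cancels that in V


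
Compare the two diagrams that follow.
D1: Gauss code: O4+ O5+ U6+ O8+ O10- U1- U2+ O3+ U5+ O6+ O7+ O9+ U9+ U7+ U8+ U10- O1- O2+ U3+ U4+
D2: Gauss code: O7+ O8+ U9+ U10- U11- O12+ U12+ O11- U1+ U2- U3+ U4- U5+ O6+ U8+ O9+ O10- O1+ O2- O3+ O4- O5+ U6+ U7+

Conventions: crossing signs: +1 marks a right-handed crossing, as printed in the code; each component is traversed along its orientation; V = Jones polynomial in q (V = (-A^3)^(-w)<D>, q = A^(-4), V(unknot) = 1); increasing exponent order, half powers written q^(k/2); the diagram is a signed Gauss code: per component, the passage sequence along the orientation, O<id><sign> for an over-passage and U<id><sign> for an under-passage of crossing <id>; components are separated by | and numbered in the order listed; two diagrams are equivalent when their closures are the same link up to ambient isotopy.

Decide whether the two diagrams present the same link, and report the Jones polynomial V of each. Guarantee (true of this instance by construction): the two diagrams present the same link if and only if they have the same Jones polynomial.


equivalent: yes
D1 (bracket -A^2 + A^6 + A^14; 10 crossings at w = +6): V = q + q^3 - q^4
D2 (bracket -A^-4 + 1 + A^8; 12 crossings at w = +4): V = q + q^3 - q^4
key observation: all 2 diagrams share one V(q), hence one class


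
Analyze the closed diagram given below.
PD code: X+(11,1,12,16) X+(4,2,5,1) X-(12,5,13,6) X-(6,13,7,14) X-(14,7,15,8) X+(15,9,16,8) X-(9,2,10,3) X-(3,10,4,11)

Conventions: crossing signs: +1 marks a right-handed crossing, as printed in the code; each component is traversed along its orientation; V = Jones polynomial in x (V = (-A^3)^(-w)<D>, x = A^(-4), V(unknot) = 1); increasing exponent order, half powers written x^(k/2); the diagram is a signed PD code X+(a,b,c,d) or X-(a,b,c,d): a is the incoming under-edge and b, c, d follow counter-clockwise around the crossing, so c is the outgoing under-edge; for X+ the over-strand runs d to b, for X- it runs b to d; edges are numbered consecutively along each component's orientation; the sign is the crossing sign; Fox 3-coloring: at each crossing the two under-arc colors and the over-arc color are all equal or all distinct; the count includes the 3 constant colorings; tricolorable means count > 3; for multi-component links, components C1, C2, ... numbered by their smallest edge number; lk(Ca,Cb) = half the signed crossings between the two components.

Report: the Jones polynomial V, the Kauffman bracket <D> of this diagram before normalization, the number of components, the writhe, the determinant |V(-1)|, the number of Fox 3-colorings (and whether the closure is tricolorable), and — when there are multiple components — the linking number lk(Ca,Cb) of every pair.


Jones polynomial: V(x) = -x^-4 + x^-3 + x^-1
<D> = A^-2 + A^6 - A^10; writhe -2
components 1, writhe -2 (8 crossings)
3-colorings: 9 of 3^8, det 3 — tricolorable
note: w = -2 shifts under R1 moves; the (-A^3)^(2) factor cancels that in V


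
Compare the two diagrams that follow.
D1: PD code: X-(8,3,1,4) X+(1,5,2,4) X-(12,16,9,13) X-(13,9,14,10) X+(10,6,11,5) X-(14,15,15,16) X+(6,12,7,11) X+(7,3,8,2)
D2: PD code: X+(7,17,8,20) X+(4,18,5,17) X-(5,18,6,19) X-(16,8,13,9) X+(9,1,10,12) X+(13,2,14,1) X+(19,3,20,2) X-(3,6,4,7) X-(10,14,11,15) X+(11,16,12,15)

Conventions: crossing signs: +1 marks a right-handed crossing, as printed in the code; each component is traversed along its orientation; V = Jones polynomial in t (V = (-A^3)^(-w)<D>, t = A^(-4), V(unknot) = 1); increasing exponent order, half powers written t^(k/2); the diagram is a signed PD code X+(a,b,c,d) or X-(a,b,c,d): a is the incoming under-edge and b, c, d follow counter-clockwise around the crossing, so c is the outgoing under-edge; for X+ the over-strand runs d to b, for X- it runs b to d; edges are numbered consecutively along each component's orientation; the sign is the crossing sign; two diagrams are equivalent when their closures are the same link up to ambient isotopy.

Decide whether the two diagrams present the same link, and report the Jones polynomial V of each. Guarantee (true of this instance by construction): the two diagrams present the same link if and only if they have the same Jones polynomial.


equivalent: no
V(D1) = t^-2 + 2 + t^2  (w 0, c 8, <D> = A^-8 + 2 + A^8)
V(D2) = 1 + t + t^2 + t^3  [10 crossings, <D> = A^-6 + A^-2 + A^2 + A^6, w = +2]
key observation: V(t) takes 2 values over 2 diagrams, fixing the grouping


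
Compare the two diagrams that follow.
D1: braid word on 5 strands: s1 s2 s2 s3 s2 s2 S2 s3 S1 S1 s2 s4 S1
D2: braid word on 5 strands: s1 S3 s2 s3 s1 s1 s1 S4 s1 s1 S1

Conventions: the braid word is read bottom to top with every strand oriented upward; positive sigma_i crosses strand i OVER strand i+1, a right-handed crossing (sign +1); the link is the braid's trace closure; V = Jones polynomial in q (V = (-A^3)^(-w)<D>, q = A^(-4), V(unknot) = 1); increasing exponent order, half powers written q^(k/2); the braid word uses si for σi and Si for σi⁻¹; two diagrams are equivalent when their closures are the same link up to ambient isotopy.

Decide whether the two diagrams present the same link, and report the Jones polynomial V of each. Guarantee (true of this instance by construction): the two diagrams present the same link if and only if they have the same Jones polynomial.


equivalent: no
D1 (bracket -A^-11 + A^-7 - 2A^-3 + 2A - A^5 + 2A^9 + A^17; 13 crossings at w = +5): V = -q^(-1/2) - 2q^(3/2) + q^(5/2) - 2q^(7/2) + 2q^(9/2) - q^(11/2) + q^(13/2)
D2 (bracket -A^-15 + A + A^5 + A^9; 11 crossings at w = +5): V = -q^(3/2) - q^(5/2) - q^(7/2) + q^(15/2)
key observation: V(q) takes 2 values over 2 diagrams, fixing the grouping


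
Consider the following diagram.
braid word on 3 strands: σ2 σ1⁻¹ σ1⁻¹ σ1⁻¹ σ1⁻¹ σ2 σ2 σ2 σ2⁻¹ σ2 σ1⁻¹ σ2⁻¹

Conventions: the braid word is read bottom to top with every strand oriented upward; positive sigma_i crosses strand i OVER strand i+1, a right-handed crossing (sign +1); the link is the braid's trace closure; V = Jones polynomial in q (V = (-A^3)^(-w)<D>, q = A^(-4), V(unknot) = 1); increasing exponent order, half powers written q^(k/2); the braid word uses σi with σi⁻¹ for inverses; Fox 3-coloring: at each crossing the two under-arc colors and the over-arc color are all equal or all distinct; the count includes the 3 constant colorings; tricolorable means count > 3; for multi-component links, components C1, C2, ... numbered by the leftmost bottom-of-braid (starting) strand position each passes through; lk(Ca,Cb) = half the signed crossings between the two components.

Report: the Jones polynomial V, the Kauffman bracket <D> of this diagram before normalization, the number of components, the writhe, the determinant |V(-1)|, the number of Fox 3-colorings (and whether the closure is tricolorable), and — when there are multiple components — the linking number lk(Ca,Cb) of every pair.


V = -q^-6 + q^-5 - 2q^-4 + 3q^-3 - 2q^-2 + 3q^-1 - 1 + q - q^2
<D> = -A^-14 + A^-10 - A^-6 + 3A^-2 - 2A^2 + 3A^6 - 2A^10 + A^14 - A^18 (w = -2)
1 component over 12 crossings, w = -2
9 Fox colorings among 3^12, |V(-1)| = 15: tricolorable
why: det 15 = |V(-1)|; divisible by 3, so tricolorable


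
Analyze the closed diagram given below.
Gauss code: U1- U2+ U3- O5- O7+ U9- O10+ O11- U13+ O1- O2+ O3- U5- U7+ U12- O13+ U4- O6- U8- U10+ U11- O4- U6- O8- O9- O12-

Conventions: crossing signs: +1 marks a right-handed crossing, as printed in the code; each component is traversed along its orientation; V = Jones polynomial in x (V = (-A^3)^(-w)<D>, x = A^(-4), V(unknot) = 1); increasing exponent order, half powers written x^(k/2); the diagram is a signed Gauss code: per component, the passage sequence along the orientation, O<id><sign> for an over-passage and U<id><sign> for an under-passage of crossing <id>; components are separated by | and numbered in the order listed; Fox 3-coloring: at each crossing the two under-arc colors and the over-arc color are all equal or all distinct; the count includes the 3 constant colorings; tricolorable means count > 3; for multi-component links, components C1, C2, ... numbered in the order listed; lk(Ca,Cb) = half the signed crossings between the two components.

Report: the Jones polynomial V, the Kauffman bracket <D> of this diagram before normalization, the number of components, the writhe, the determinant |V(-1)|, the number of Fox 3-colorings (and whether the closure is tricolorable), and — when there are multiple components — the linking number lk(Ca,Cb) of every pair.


V = -x^-4 + x^-3 + x^-1
<D> = -A^-11 - A^-3 + A (w = -5)
1 component over 13 crossings, w = -5
9 Fox colorings among 3^13, |V(-1)| = 3: tricolorable
why: det 3 = |V(-1)|; divisible by 3, so tricolorable


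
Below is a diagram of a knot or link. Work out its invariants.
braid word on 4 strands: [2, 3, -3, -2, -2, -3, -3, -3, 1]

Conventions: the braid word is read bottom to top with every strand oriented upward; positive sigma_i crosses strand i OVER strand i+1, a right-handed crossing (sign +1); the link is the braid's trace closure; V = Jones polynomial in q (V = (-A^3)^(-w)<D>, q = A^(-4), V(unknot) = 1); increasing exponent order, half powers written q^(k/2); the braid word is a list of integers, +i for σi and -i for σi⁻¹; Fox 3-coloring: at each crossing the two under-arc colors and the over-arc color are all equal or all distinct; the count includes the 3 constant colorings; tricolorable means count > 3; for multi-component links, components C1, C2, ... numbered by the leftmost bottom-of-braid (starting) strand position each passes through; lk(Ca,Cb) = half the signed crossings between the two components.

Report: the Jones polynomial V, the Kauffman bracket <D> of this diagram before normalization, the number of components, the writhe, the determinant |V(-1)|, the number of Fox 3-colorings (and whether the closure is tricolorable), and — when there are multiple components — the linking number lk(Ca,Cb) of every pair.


Jones polynomial: V(q) = -q^-4 + q^-3 + q^-1
<D> = -A^-5 - A^3 + A^7; writhe -3
components 1, writhe -3 (9 crossings)
3-colorings: 9 of 3^9, det 3 — tricolorable
note: |V(-1)| = 3: so tricolorable, since 3 divides 3
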